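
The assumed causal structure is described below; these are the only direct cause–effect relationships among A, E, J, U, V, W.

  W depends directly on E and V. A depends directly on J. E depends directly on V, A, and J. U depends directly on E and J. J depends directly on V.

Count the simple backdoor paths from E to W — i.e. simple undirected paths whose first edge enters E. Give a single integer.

A backdoor path from E to W is any simple undirected path whose first edge points into E (i.e. leaves E via a parent).
Parents of E: {A, J, V}.
Enumerating:
  P1: E <- V -> W
  P2: E <- J <- V -> W
  P3: E <- A <- J <- V -> W
That exhausts the simple backdoor paths. Count: 3.

3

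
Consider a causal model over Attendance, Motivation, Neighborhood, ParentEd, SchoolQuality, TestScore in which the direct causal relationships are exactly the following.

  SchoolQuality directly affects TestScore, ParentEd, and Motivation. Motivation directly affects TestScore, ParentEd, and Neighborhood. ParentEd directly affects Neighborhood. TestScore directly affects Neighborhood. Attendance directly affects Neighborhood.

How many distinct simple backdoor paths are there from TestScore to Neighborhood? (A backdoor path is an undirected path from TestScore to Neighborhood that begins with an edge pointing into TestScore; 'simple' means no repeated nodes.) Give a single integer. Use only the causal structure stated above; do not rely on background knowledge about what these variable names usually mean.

7

A backdoor path from TestScore to Neighborhood is any simple undirected path whose first edge points into TestScore (i.e. leaves TestScore via a parent).
Parents of TestScore: {Motivation, SchoolQuality}.
Enumerating:
  P1: TestScore <- SchoolQuality -> Motivation -> ParentEd -> Neighborhood
  P2: TestScore <- SchoolQuality -> Motivation -> Neighborhood
  P3: TestScore <- SchoolQuality -> ParentEd <- Motivation -> Neighborhood
  P4: TestScore <- SchoolQuality -> ParentEd -> Neighborhood
  P5: TestScore <- Motivation <- SchoolQuality -> ParentEd -> Neighborhood
  P6: TestScore <- Motivation -> ParentEd -> Neighborhood
  P7: TestScore <- Motivation -> Neighborhood
That exhausts the simple backdoor paths. Count: 7.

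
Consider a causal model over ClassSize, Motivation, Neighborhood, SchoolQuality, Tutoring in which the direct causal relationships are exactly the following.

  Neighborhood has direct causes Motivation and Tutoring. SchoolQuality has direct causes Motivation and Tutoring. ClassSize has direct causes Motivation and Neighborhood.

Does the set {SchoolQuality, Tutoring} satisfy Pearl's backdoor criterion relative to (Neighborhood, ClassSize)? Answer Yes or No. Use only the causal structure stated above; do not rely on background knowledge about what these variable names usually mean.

No

Backdoor paths from Neighborhood to ClassSize (paths whose first edge points into Neighborhood):
  P1: Neighborhood <- Motivation -> ClassSize
  P2: Neighborhood <- Tutoring -> SchoolQuality <- Motivation -> ClassSize
Condition 1 (no descendant of Neighborhood in the set): holds — descendants of Neighborhood are {ClassSize}; none are in {SchoolQuality, Tutoring}.
Condition 2 (every backdoor path blocked by {SchoolQuality, Tutoring}):
  P1: open — no interior node is in the conditioning set.
  P2: blocked at fork node Tutoring ∈ conditioning set.
{SchoolQuality, Tutoring} does not satisfy the backdoor criterion.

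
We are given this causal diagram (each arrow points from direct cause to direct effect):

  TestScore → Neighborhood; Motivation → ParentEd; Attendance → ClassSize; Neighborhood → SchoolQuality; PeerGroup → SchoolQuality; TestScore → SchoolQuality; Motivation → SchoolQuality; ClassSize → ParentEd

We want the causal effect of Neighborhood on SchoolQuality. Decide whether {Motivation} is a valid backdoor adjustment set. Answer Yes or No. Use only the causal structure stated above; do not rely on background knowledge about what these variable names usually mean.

No

Backdoor paths from Neighborhood to SchoolQuality (paths whose first edge points into Neighborhood):
  P1: Neighborhood <- TestScore -> SchoolQuality
Condition 1 (no descendant of Neighborhood in the set): holds — descendants of Neighborhood are {SchoolQuality}; none are in {Motivation}.
Condition 2 (every backdoor path blocked by {Motivation}):
  P1: open — no interior node is in the conditioning set.
{Motivation} does not satisfy the backdoor criterion.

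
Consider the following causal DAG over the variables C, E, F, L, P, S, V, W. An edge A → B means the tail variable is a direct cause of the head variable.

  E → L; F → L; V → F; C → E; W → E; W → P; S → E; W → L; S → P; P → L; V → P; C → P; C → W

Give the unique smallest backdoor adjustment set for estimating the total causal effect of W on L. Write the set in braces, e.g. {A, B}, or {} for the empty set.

{C}

Variables eligible for adjustment (non-descendants of W, excluding W and L): {C, F, S, V}.
Backdoor paths from W to L:
  P1: W <- C -> P <- V -> F -> L
  P2: W <- C -> P <- S -> E -> L
  P3: W <- C -> P -> L
  P4: W <- C -> E <- S -> P <- V -> F -> L
  P5: W <- C -> E <- S -> P -> L
  P6: W <- C -> E -> L
The empty set is not sufficient: P3 (W <- C -> P -> L) has no collider blocking it and no conditioned non-collider, so it is open.
Try {C}:
  P1: blocked at fork node C ∈ conditioning set.
  P2: blocked at fork node C ∈ conditioning set.
  P3: blocked at fork node C ∈ conditioning set.
  P4: blocked at fork node C ∈ conditioning set.
  P5: blocked at fork node C ∈ conditioning set.
  P6: blocked at fork node C ∈ conditioning set.
{C} contains no descendant of W and blocks every backdoor path.
No other singleton works — e.g. {V} leaves P3 open — so {C} is the unique smallest valid adjustment set.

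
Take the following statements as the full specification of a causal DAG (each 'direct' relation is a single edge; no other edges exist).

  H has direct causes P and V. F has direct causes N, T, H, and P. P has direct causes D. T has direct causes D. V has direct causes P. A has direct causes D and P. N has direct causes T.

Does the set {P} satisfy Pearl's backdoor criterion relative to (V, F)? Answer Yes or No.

Yes

Backdoor paths from V to F (paths whose first edge points into V):
  P1: V <- P <- D -> T -> N -> F
  P2: V <- P <- D -> T -> F
  P3: V <- P -> A <- D -> T -> N -> F
  P4: V <- P -> A <- D -> T -> F
  P5: V <- P -> H -> F
  P6: V <- P -> F
Condition 1 (no descendant of V in the set): holds — descendants of V are {F, H}; none are in {P}.
Condition 2 (every backdoor path blocked by {P}):
  P1: blocked at chain node P ∈ conditioning set.
  P2: blocked at chain node P ∈ conditioning set.
  P3: blocked at fork node P ∈ conditioning set.
  P4: blocked at fork node P ∈ conditioning set.
  P5: blocked at fork node P ∈ conditioning set.
  P6: blocked at fork node P ∈ conditioning set.
{P} satisfies the backdoor criterion.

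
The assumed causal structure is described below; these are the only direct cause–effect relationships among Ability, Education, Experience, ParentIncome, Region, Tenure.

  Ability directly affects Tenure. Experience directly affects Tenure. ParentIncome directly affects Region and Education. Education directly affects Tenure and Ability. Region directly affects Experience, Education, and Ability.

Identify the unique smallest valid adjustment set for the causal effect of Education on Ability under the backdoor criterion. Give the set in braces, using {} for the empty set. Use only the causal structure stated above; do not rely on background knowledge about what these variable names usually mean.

Variables eligible for adjustment (non-descendants of Education, excluding Education and Ability): {Experience, ParentIncome, Region}.
Backdoor paths from Education to Ability:
  P1: Education <- ParentIncome -> Region -> Experience -> Tenure <- Ability
  P2: Education <- ParentIncome -> Region -> Ability
  P3: Education <- Region -> Experience -> Tenure <- Ability
  P4: Education <- Region -> Ability
The empty set is not sufficient: P2 (Education <- ParentIncome -> Region -> Ability) has no collider blocking it and no conditioned non-collider, so it is open.
Try {Region}:
  P1: blocked at chain node Region ∈ conditioning set.
  P2: blocked at chain node Region ∈ conditioning set.
  P3: blocked at fork node Region ∈ conditioning set.
  P4: blocked at fork node Region ∈ conditioning set.
{Region} contains no descendant of Education and blocks every backdoor path.
No other singleton works — e.g. {ParentIncome} leaves P4 open — so {Region} is the unique smallest valid adjustment set.

{Region}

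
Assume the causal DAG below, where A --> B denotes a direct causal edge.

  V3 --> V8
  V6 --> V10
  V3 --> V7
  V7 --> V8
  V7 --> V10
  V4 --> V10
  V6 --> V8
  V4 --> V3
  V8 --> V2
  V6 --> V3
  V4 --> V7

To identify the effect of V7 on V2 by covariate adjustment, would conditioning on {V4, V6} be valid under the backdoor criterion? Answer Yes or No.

Backdoor paths from V7 to V2 (paths whose first edge points into V7):
  P1: V7 <- V4 -> V3 <- V6 -> V8 -> V2
  P2: V7 <- V4 -> V3 -> V8 -> V2
  P3: V7 <- V4 -> V10 <- V6 -> V3 -> V8 -> V2
  P4: V7 <- V4 -> V10 <- V6 -> V8 -> V2
  P5: V7 <- V3 <- V6 -> V8 -> V2
  P6: V7 <- V3 <- V4 -> V10 <- V6 -> V8 -> V2
  P7: V7 <- V3 -> V8 -> V2
Condition 1 (no descendant of V7 in the set): holds — descendants of V7 are {V10, V2, V8}; none are in {V4, V6}.
Condition 2 (every backdoor path blocked by {V4, V6}):
  P1: blocked at fork node V4 ∈ conditioning set.
  P2: blocked at fork node V4 ∈ conditioning set.
  P3: blocked at fork node V4 ∈ conditioning set.
  P4: blocked at fork node V4 ∈ conditioning set.
  P5: blocked at fork node V6 ∈ conditioning set.
  P6: blocked at fork node V4 ∈ conditioning set.
  P7: open — no interior node is in the conditioning set.
{V4, V6} does not satisfy the backdoor criterion.

No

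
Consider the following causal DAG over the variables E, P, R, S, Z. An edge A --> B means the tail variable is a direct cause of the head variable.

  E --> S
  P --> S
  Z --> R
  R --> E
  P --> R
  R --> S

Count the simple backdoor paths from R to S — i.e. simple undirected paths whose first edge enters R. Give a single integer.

A backdoor path from R to S is any simple undirected path whose first edge points into R (i.e. leaves R via a parent).
Parents of R: {P, Z}.
Enumerating:
  P1: R <- P -> S
That exhausts the simple backdoor paths. Count: 1.

1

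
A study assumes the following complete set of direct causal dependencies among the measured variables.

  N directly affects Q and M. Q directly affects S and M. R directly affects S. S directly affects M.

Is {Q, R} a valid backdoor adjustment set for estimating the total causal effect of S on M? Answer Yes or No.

Yes

Backdoor paths from S to M (paths whose first edge points into S):
  P1: S <- Q <- N -> M
  P2: S <- Q -> M
Condition 1 (no descendant of S in the set): holds — descendants of S are {M}; none are in {Q, R}.
Condition 2 (every backdoor path blocked by {Q, R}):
  P1: blocked at chain node Q ∈ conditioning set.
  P2: blocked at fork node Q ∈ conditioning set.
{Q, R} satisfies the backdoor criterion.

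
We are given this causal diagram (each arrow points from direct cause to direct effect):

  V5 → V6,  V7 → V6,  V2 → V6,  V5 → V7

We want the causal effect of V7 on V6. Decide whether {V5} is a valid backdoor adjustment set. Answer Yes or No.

Yes

Backdoor paths from V7 to V6 (paths whose first edge points into V7):
  P1: V7 <- V5 -> V6
Condition 1 (no descendant of V7 in the set): holds — descendants of V7 are {V6}; none are in {V5}.
Condition 2 (every backdoor path blocked by {V5}):
  P1: blocked at fork node V5 ∈ conditioning set.
{V5} satisfies the backdoor criterion.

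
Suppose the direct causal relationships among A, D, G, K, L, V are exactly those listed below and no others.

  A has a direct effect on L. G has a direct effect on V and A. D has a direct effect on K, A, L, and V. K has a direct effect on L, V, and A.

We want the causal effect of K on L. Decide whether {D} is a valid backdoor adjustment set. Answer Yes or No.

Backdoor paths from K to L (paths whose first edge points into K):
  P1: K <- D -> V <- G -> A -> L
  P2: K <- D -> A -> L
  P3: K <- D -> L
Condition 1 (no descendant of K in the set): holds — descendants of K are {A, L, V}; none are in {D}.
Condition 2 (every backdoor path blocked by {D}):
  P1: blocked at fork node D ∈ conditioning set.
  P2: blocked at fork node D ∈ conditioning set.
  P3: blocked at fork node D ∈ conditioning set.
{D} satisfies the backdoor criterion.

Yes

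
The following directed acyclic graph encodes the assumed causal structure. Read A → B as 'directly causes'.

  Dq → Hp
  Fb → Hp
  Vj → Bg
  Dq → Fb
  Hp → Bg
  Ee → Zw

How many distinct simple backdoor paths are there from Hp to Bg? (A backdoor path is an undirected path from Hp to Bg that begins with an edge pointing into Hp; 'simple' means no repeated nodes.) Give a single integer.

A backdoor path from Hp to Bg is any simple undirected path whose first edge points into Hp (i.e. leaves Hp via a parent).
Parents of Hp: {Dq, Fb}.
No simple path from any parent of Hp reaches Bg without revisiting Hp, so there are no backdoor paths.

0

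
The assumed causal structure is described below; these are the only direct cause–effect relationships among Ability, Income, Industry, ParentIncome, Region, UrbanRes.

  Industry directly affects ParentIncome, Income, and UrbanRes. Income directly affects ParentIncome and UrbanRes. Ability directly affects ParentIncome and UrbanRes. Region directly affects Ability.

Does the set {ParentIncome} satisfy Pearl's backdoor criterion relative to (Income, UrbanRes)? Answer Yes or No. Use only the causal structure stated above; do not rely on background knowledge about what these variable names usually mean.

Backdoor paths from Income to UrbanRes (paths whose first edge points into Income):
  P1: Income <- Industry -> UrbanRes
  P2: Income <- Industry -> ParentIncome <- Ability -> UrbanRes
Condition 1 (no descendant of Income in the set): FAILS — ParentIncome is a descendant of Income.
Condition 2 (every backdoor path blocked by {ParentIncome}):
  P1: open — no interior node is in the conditioning set.
  P2: open — collider(s) ParentIncome are conditioned on (or have a conditioned descendant) and no non-collider on the path is in the set.
{ParentIncome} does not satisfy the backdoor criterion.

No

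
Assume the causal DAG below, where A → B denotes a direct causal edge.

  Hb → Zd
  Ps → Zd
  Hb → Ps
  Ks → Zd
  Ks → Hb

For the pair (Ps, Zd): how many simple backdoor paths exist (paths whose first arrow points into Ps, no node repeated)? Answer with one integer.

2

A backdoor path from Ps to Zd is any simple undirected path whose first edge points into Ps (i.e. leaves Ps via a parent).
Parents of Ps: {Hb}.
Enumerating:
  P1: Ps <- Hb <- Ks -> Zd
  P2: Ps <- Hb -> Zd
That exhausts the simple backdoor paths. Count: 2.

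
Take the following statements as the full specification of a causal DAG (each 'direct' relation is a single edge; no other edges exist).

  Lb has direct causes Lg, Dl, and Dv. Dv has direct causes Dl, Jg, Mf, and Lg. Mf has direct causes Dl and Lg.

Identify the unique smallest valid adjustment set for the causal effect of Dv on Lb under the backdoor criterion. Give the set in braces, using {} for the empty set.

Variables eligible for adjustment (non-descendants of Dv, excluding Dv and Lb): {Dl, Jg, Lg, Mf}.
Backdoor paths from Dv to Lb:
  P1: Dv <- Lg -> Mf <- Dl -> Lb
  P2: Dv <- Lg -> Lb
  P3: Dv <- Dl -> Mf <- Lg -> Lb
  P4: Dv <- Dl -> Lb
  P5: Dv <- Mf <- Lg -> Lb
  P6: Dv <- Mf <- Dl -> Lb
The empty set is not sufficient: P2 (Dv <- Lg -> Lb) has no collider blocking it and no conditioned non-collider, so it is open.
Try {Dl, Lg}:
  P1: blocked at fork node Lg ∈ conditioning set.
  P2: blocked at fork node Lg ∈ conditioning set.
  P3: blocked at fork node Dl ∈ conditioning set.
  P4: blocked at fork node Dl ∈ conditioning set.
  P5: blocked at fork node Lg ∈ conditioning set.
  P6: blocked at fork node Dl ∈ conditioning set.
{Dl, Lg} contains no descendant of Dv and blocks every backdoor path.
Every element of {Dl, Lg} is needed (dropping Dl leaves P4 open; dropping Lg leaves P2 open), so no proper subset is valid.
Among all size-2 subsets of the eligible variables, only {Dl, Lg} blocks every backdoor path, so it is the unique smallest valid adjustment set.

{Dl, Lg}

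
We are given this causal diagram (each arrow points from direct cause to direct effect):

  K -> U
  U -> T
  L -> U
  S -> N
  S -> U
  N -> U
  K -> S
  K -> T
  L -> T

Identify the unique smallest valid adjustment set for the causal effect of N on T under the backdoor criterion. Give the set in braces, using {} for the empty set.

{S}

Variables eligible for adjustment (non-descendants of N, excluding N and T): {K, L, S}.
Backdoor paths from N to T:
  P1: N <- S <- K -> U <- L -> T
  P2: N <- S <- K -> U -> T
  P3: N <- S <- K -> T
  P4: N <- S -> U <- K -> T
  P5: N <- S -> U <- L -> T
  P6: N <- S -> U -> T
The empty set is not sufficient: P2 (N <- S <- K -> U -> T) has no collider blocking it and no conditioned non-collider, so it is open.
Try {S}:
  P1: blocked at chain node S ∈ conditioning set.
  P2: blocked at chain node S ∈ conditioning set.
  P3: blocked at chain node S ∈ conditioning set.
  P4: blocked at fork node S ∈ conditioning set.
  P5: blocked at fork node S ∈ conditioning set.
  P6: blocked at fork node S ∈ conditioning set.
{S} contains no descendant of N and blocks every backdoor path.
No other singleton works — e.g. {K} leaves P6 open — so {S} is the unique smallest valid adjustment set.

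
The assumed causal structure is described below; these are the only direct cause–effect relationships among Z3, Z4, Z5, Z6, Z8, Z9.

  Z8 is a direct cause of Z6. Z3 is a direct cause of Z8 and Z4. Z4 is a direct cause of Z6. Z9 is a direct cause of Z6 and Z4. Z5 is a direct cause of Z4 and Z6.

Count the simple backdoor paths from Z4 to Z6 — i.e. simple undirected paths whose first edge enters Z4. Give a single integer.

3

A backdoor path from Z4 to Z6 is any simple undirected path whose first edge points into Z4 (i.e. leaves Z4 via a parent).
Parents of Z4: {Z3, Z5, Z9}.
Enumerating:
  P1: Z4 <- Z3 -> Z8 -> Z6
  P2: Z4 <- Z9 -> Z6
  P3: Z4 <- Z5 -> Z6
That exhausts the simple backdoor paths. Count: 3.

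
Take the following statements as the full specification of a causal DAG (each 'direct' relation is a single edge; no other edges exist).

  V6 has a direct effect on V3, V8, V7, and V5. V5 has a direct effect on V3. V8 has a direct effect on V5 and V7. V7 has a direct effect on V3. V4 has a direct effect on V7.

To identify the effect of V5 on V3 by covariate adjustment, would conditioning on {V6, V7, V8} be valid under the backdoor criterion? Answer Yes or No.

Backdoor paths from V5 to V3 (paths whose first edge points into V5):
  P1: V5 <- V6 -> V8 -> V7 -> V3
  P2: V5 <- V6 -> V7 -> V3
  P3: V5 <- V6 -> V3
  P4: V5 <- V8 <- V6 -> V7 -> V3
  P5: V5 <- V8 <- V6 -> V3
  P6: V5 <- V8 -> V7 <- V6 -> V3
  P7: V5 <- V8 -> V7 -> V3
Condition 1 (no descendant of V5 in the set): holds — descendants of V5 are {V3}; none are in {V6, V7, V8}.
Condition 2 (every backdoor path blocked by {V6, V7, V8}):
  P1: blocked at fork node V6 ∈ conditioning set.
  P2: blocked at fork node V6 ∈ conditioning set.
  P3: blocked at fork node V6 ∈ conditioning set.
  P4: blocked at chain node V8 ∈ conditioning set.
  P5: blocked at chain node V8 ∈ conditioning set.
  P6: blocked at fork node V8 ∈ conditioning set.
  P7: blocked at fork node V8 ∈ conditioning set.
{V6, V7, V8} satisfies the backdoor criterion.

Yes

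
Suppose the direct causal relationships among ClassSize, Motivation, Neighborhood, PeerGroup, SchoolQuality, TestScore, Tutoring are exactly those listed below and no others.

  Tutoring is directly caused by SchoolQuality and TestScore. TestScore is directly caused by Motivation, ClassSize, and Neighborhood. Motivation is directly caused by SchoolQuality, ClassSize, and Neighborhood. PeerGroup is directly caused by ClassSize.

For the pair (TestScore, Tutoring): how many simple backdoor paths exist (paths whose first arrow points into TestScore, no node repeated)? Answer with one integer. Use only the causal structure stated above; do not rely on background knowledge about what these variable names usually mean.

3

A backdoor path from TestScore to Tutoring is any simple undirected path whose first edge points into TestScore (i.e. leaves TestScore via a parent).
Parents of TestScore: {ClassSize, Motivation, Neighborhood}.
Enumerating:
  P1: TestScore <- Neighborhood -> Motivation <- SchoolQuality -> Tutoring
  P2: TestScore <- ClassSize -> Motivation <- SchoolQuality -> Tutoring
  P3: TestScore <- Motivation <- SchoolQuality -> Tutoring
That exhausts the simple backdoor paths. Count: 3.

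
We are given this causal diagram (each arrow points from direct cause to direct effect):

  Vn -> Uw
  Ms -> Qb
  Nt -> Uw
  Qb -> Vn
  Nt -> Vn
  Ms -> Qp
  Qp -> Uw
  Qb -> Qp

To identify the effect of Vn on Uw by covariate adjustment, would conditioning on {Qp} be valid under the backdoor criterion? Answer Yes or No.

No

Backdoor paths from Vn to Uw (paths whose first edge points into Vn):
  P1: Vn <- Qb <- Ms -> Qp -> Uw
  P2: Vn <- Qb -> Qp -> Uw
  P3: Vn <- Nt -> Uw
Condition 1 (no descendant of Vn in the set): holds — descendants of Vn are {Uw}; none are in {Qp}.
Condition 2 (every backdoor path blocked by {Qp}):
  P1: blocked at chain node Qp ∈ conditioning set.
  P2: blocked at chain node Qp ∈ conditioning set.
  P3: open — no interior node is in the conditioning set.
{Qp} does not satisfy the backdoor criterion.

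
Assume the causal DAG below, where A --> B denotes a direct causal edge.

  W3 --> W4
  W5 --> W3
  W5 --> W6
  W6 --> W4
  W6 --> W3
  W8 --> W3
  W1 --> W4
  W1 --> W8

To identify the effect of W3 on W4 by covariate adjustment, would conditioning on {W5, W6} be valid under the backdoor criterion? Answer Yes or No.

Backdoor paths from W3 to W4 (paths whose first edge points into W3):
  P1: W3 <- W5 -> W6 -> W4
  P2: W3 <- W6 -> W4
  P3: W3 <- W8 <- W1 -> W4
Condition 1 (no descendant of W3 in the set): holds — descendants of W3 are {W4}; none are in {W5, W6}.
Condition 2 (every backdoor path blocked by {W5, W6}):
  P1: blocked at fork node W5 ∈ conditioning set.
  P2: blocked at fork node W6 ∈ conditioning set.
  P3: open — no interior node is in the conditioning set.
{W5, W6} does not satisfy the backdoor criterion.

No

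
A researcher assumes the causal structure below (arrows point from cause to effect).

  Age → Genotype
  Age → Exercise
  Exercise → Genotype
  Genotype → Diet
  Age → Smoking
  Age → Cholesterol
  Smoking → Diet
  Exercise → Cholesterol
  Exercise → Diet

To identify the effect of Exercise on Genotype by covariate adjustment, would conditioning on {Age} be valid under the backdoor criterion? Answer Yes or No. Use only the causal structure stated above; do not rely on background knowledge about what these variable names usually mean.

Yes

Backdoor paths from Exercise to Genotype (paths whose first edge points into Exercise):
  P1: Exercise <- Age -> Smoking -> Diet <- Genotype
  P2: Exercise <- Age -> Genotype
Condition 1 (no descendant of Exercise in the set): holds — descendants of Exercise are {Cholesterol, Diet, Genotype}; none are in {Age}.
Condition 2 (every backdoor path blocked by {Age}):
  P1: blocked at fork node Age ∈ conditioning set.
  P2: blocked at fork node Age ∈ conditioning set.
{Age} satisfies the backdoor criterion.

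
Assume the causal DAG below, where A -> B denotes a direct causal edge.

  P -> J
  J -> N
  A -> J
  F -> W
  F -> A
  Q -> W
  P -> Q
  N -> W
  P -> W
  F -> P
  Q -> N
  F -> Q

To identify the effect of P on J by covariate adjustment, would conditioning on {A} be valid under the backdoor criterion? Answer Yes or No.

Backdoor paths from P to J (paths whose first edge points into P):
  P1: P <- F -> Q -> N <- J
  P2: P <- F -> Q -> W <- N <- J
  P3: P <- F -> A -> J
  P4: P <- F -> W <- Q -> N <- J
  P5: P <- F -> W <- N <- J
Condition 1 (no descendant of P in the set): holds — descendants of P are {J, N, Q, W}; none are in {A}.
Condition 2 (every backdoor path blocked by {A}):
  P1: blocked at collider N (neither it nor any descendant is in the conditioning set).
  P2: blocked at collider W (neither it nor any descendant is in the conditioning set).
  P3: blocked at chain node A ∈ conditioning set.
  P4: blocked at collider W (neither it nor any descendant is in the conditioning set).
  P5: blocked at collider W (neither it nor any descendant is in the conditioning set).
{A} satisfies the backdoor criterion.

Yes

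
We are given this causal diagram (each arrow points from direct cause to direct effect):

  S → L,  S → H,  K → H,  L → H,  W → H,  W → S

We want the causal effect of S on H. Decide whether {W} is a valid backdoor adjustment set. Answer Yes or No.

Backdoor paths from S to H (paths whose first edge points into S):
  P1: S <- W -> H
Condition 1 (no descendant of S in the set): holds — descendants of S are {H, L}; none are in {W}.
Condition 2 (every backdoor path blocked by {W}):
  P1: blocked at fork node W ∈ conditioning set.
{W} satisfies the backdoor criterion.

Yes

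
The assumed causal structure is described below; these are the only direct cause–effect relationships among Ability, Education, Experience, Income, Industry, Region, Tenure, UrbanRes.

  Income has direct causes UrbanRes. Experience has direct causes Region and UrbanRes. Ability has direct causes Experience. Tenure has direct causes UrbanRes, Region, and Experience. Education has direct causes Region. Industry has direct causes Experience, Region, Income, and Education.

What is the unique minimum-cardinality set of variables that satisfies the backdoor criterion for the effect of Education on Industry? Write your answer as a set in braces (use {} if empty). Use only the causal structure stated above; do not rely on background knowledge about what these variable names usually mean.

{Region}

Variables eligible for adjustment (non-descendants of Education, excluding Education and Industry): {Ability, Experience, Income, Region, Tenure, UrbanRes}.
Backdoor paths from Education to Industry:
  P1: Education <- Region -> Experience <- UrbanRes -> Income -> Industry
  P2: Education <- Region -> Experience -> Industry
  P3: Education <- Region -> Experience -> Tenure <- UrbanRes -> Income -> Industry
  P4: Education <- Region -> Industry
  P5: Education <- Region -> Tenure <- UrbanRes -> Experience -> Industry
  P6: Education <- Region -> Tenure <- UrbanRes -> Income -> Industry
  P7: Education <- Region -> Tenure <- Experience <- UrbanRes -> Income -> Industry
  P8: Education <- Region -> Tenure <- Experience -> Industry
The empty set is not sufficient: P2 (Education <- Region -> Experience -> Industry) has no collider blocking it and no conditioned non-collider, so it is open.
Try {Region}:
  P1: blocked at fork node Region ∈ conditioning set.
  P2: blocked at fork node Region ∈ conditioning set.
  P3: blocked at fork node Region ∈ conditioning set.
  P4: blocked at fork node Region ∈ conditioning set.
  P5: blocked at fork node Region ∈ conditioning set.
  P6: blocked at fork node Region ∈ conditioning set.
  P7: blocked at fork node Region ∈ conditioning set.
  P8: blocked at fork node Region ∈ conditioning set.
{Region} contains no descendant of Education and blocks every backdoor path.
No other singleton works — e.g. {UrbanRes} leaves P2 open — so {Region} is the unique smallest valid adjustment set.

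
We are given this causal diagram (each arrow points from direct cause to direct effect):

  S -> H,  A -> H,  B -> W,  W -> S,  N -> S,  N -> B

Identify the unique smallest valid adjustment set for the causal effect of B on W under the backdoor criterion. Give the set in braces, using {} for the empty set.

{}

Variables eligible for adjustment (non-descendants of B, excluding B and W): {A, N}.
Backdoor paths from B to W:
  P1: B <- N -> S <- W
Each backdoor path contains an unconditioned collider, so every path is already blocked with the empty conditioning set:
  P1: blocked at collider S (neither it nor any descendant is in the conditioning set).
The empty set is therefore the unique smallest valid set.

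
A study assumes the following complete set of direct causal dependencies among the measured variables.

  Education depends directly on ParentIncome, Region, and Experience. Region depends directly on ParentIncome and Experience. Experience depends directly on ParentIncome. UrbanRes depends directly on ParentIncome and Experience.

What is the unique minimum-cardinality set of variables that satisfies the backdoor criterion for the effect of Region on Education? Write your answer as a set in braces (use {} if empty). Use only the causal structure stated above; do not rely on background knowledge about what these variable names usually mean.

Variables eligible for adjustment (non-descendants of Region, excluding Region and Education): {Experience, ParentIncome, UrbanRes}.
Backdoor paths from Region to Education:
  P1: Region <- ParentIncome -> Experience -> Education
  P2: Region <- ParentIncome -> UrbanRes <- Experience -> Education
  P3: Region <- ParentIncome -> Education
  P4: Region <- Experience <- ParentIncome -> Education
  P5: Region <- Experience -> UrbanRes <- ParentIncome -> Education
  P6: Region <- Experience -> Education
The empty set is not sufficient: P1 (Region <- ParentIncome -> Experience -> Education) has no collider blocking it and no conditioned non-collider, so it is open.
Try {Experience, ParentIncome}:
  P1: blocked at fork node ParentIncome ∈ conditioning set.
  P2: blocked at fork node ParentIncome ∈ conditioning set.
  P3: blocked at fork node ParentIncome ∈ conditioning set.
  P4: blocked at chain node Experience ∈ conditioning set.
  P5: blocked at fork node Experience ∈ conditioning set.
  P6: blocked at fork node Experience ∈ conditioning set.
{Experience, ParentIncome} contains no descendant of Region and blocks every backdoor path.
Every element of {Experience, ParentIncome} is needed (dropping Experience leaves P6 open; dropping ParentIncome leaves P3 open), so no proper subset is valid.
Among all size-2 subsets of the eligible variables, only {Experience, ParentIncome} blocks every backdoor path, so it is the unique smallest valid adjustment set.

{Experience, ParentIncome}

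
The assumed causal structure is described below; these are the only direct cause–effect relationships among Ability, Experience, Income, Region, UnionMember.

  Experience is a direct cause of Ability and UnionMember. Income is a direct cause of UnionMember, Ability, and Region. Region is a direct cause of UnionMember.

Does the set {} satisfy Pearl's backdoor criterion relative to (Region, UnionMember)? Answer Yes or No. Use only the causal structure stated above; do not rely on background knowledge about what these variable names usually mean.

No

Backdoor paths from Region to UnionMember (paths whose first edge points into Region):
  P1: Region <- Income -> Ability <- Experience -> UnionMember
  P2: Region <- Income -> UnionMember
Condition 1 (no descendant of Region in the set): holds — descendants of Region are {UnionMember}; none are in {}.
Condition 2 (every backdoor path blocked by {}):
  P1: blocked at collider Ability (neither it nor any descendant is in the conditioning set).
  P2: open — no interior node is in the conditioning set.
{} does not satisfy the backdoor criterion.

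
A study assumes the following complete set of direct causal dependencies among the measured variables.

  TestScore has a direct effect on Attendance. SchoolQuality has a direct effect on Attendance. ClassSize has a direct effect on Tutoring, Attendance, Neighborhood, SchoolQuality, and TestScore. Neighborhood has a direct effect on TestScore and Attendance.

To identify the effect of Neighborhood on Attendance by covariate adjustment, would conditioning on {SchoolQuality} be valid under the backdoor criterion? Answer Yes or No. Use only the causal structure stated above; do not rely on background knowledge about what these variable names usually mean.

No

Backdoor paths from Neighborhood to Attendance (paths whose first edge points into Neighborhood):
  P1: Neighborhood <- ClassSize -> TestScore -> Attendance
  P2: Neighborhood <- ClassSize -> SchoolQuality -> Attendance
  P3: Neighborhood <- ClassSize -> Attendance
Condition 1 (no descendant of Neighborhood in the set): holds — descendants of Neighborhood are {Attendance, TestScore}; none are in {SchoolQuality}.
Condition 2 (every backdoor path blocked by {SchoolQuality}):
  P1: open — no interior node is in the conditioning set.
  P2: blocked at chain node SchoolQuality ∈ conditioning set.
  P3: open — no interior node is in the conditioning set.
{SchoolQuality} does not satisfy the backdoor criterion.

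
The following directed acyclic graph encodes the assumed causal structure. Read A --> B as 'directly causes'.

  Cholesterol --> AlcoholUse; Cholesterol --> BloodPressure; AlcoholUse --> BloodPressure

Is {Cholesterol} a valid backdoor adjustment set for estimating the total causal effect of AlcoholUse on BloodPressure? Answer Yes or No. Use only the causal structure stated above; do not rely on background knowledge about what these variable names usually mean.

Backdoor paths from AlcoholUse to BloodPressure (paths whose first edge points into AlcoholUse):
  P1: AlcoholUse <- Cholesterol -> BloodPressure
Condition 1 (no descendant of AlcoholUse in the set): holds — descendants of AlcoholUse are {BloodPressure}; none are in {Cholesterol}.
Condition 2 (every backdoor path blocked by {Cholesterol}):
  P1: blocked at fork node Cholesterol ∈ conditioning set.
{Cholesterol} satisfies the backdoor criterion.

Yes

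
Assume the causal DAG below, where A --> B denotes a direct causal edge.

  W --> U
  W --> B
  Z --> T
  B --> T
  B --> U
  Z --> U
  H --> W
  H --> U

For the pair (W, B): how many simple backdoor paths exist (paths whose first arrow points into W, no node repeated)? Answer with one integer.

2

A backdoor path from W to B is any simple undirected path whose first edge points into W (i.e. leaves W via a parent).
Parents of W: {H}.
Enumerating:
  P1: W <- H -> U <- Z -> T <- B
  P2: W <- H -> U <- B
That exhausts the simple backdoor paths. Count: 2.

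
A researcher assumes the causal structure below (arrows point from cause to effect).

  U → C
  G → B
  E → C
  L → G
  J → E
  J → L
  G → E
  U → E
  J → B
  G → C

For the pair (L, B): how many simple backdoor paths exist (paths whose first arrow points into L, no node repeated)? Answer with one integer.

A backdoor path from L to B is any simple undirected path whose first edge points into L (i.e. leaves L via a parent).
Parents of L: {J}.
Enumerating:
  P1: L <- J -> E <- U -> C <- G -> B
  P2: L <- J -> E <- G -> B
  P3: L <- J -> E -> C <- G -> B
  P4: L <- J -> B
That exhausts the simple backdoor paths. Count: 4.

4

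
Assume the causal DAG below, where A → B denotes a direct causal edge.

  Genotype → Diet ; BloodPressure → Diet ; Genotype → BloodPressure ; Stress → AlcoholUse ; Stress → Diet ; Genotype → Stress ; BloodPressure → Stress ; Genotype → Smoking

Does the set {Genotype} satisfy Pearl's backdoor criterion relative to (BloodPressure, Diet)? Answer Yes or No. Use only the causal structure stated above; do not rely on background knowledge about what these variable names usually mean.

Yes

Backdoor paths from BloodPressure to Diet (paths whose first edge points into BloodPressure):
  P1: BloodPressure <- Genotype -> Stress -> Diet
  P2: BloodPressure <- Genotype -> Diet
Condition 1 (no descendant of BloodPressure in the set): holds — descendants of BloodPressure are {AlcoholUse, Diet, Stress}; none are in {Genotype}.
Condition 2 (every backdoor path blocked by {Genotype}):
  P1: blocked at fork node Genotype ∈ conditioning set.
  P2: blocked at fork node Genotype ∈ conditioning set.
{Genotype} satisfies the backdoor criterion.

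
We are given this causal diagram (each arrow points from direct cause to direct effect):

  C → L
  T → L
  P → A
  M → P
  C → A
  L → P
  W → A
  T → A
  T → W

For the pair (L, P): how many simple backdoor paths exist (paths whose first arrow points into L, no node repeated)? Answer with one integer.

3

A backdoor path from L to P is any simple undirected path whose first edge points into L (i.e. leaves L via a parent).
Parents of L: {C, T}.
Enumerating:
  P1: L <- T -> W -> A <- P
  P2: L <- T -> A <- P
  P3: L <- C -> A <- P
That exhausts the simple backdoor paths. Count: 3.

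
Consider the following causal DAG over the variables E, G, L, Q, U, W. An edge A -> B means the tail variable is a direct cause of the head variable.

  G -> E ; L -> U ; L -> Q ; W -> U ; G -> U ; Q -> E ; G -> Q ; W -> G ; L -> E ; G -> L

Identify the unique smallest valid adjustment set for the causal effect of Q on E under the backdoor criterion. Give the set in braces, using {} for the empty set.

{G, L}

Variables eligible for adjustment (non-descendants of Q, excluding Q and E): {G, L, U, W}.
Backdoor paths from Q to E:
  P1: Q <- G <- W -> U <- L -> E
  P2: Q <- G -> L -> E
  P3: Q <- G -> U <- L -> E
  P4: Q <- G -> E
  P5: Q <- L <- G -> E
  P6: Q <- L -> U <- W -> G -> E
  P7: Q <- L -> U <- G -> E
  P8: Q <- L -> E
The empty set is not sufficient: P2 (Q <- G -> L -> E) has no collider blocking it and no conditioned non-collider, so it is open.
Try {G, L}:
  P1: blocked at chain node G ∈ conditioning set.
  P2: blocked at fork node G ∈ conditioning set.
  P3: blocked at fork node G ∈ conditioning set.
  P4: blocked at fork node G ∈ conditioning set.
  P5: blocked at chain node L ∈ conditioning set.
  P6: blocked at fork node L ∈ conditioning set.
  P7: blocked at fork node L ∈ conditioning set.
  P8: blocked at fork node L ∈ conditioning set.
{G, L} contains no descendant of Q and blocks every backdoor path.
Every element of {G, L} is needed (dropping G leaves P4 open; dropping L leaves P8 open), so no proper subset is valid.
Among all size-2 subsets of the eligible variables, only {G, L} blocks every backdoor path, so it is the unique smallest valid adjustment set.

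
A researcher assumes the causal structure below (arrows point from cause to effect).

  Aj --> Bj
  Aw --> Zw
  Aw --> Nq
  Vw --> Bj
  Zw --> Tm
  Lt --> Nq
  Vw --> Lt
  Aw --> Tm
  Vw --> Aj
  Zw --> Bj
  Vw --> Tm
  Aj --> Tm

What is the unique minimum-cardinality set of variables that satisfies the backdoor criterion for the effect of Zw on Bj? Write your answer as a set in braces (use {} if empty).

{}

Variables eligible for adjustment (non-descendants of Zw, excluding Zw and Bj): {Aj, Aw, Lt, Nq, Vw}.
Backdoor paths from Zw to Bj:
  P1: Zw <- Aw -> Tm <- Vw -> Aj -> Bj
  P2: Zw <- Aw -> Tm <- Vw -> Bj
  P3: Zw <- Aw -> Tm <- Aj <- Vw -> Bj
  P4: Zw <- Aw -> Tm <- Aj -> Bj
  P5: Zw <- Aw -> Nq <- Lt <- Vw -> Aj -> Bj
  P6: Zw <- Aw -> Nq <- Lt <- Vw -> Bj
  P7: Zw <- Aw -> Nq <- Lt <- Vw -> Tm <- Aj -> Bj
Each backdoor path contains an unconditioned collider, so every path is already blocked with the empty conditioning set:
  P1: blocked at collider Tm (neither it nor any descendant is in the conditioning set).
  P2: blocked at collider Tm (neither it nor any descendant is in the conditioning set).
  P3: blocked at collider Tm (neither it nor any descendant is in the conditioning set).
  P4: blocked at collider Tm (neither it nor any descendant is in the conditioning set).
  P5: blocked at collider Nq (neither it nor any descendant is in the conditioning set).
  P6: blocked at collider Nq (neither it nor any descendant is in the conditioning set).
  P7: blocked at collider Nq (neither it nor any descendant is in the conditioning set).
The empty set is therefore the unique smallest valid set.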